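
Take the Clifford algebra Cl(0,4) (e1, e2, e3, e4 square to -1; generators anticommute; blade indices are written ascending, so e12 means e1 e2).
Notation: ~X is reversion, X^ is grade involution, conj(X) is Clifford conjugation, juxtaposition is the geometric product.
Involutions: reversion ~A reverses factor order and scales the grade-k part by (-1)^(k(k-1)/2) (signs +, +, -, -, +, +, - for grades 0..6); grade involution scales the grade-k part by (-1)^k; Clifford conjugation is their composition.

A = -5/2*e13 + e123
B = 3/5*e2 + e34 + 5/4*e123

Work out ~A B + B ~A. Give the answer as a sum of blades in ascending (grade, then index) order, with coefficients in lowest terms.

first term: -5/4 + 25/8*e2 - 3/5*e13 - 5/2*e14 - 3/2*e123 + e124
second term: -5/4 + 25/8*e2 - 3/5*e13 + 5/2*e14 - 3/2*e123 - e124
Answer: -5/2 + 25/4*e2 - 6/5*e13 - 3*e123


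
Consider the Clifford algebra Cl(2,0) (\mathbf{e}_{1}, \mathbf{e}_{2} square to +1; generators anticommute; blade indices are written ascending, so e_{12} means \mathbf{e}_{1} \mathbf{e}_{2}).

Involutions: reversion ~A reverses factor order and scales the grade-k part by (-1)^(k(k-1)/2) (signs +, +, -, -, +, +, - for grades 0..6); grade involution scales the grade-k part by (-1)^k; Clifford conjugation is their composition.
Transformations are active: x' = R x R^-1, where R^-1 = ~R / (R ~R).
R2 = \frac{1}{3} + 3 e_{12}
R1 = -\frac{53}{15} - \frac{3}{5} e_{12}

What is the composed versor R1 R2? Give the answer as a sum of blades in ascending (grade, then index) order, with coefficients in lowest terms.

Distribute over the terms of R1 (each basis-blade product reordered to ascending indices, repeated generators contracted through their squares):
(-\frac{53}{15}) R2 = -\frac{53}{45} - \frac{53}{5} e_{12}
(-\frac{3}{5} e_{12}) R2 = \frac{9}{5} - \frac{1}{5} e_{12}
Summing the partial products and collecting blades:
Answer: \frac{28}{45} - \frac{54}{5} e_{12}


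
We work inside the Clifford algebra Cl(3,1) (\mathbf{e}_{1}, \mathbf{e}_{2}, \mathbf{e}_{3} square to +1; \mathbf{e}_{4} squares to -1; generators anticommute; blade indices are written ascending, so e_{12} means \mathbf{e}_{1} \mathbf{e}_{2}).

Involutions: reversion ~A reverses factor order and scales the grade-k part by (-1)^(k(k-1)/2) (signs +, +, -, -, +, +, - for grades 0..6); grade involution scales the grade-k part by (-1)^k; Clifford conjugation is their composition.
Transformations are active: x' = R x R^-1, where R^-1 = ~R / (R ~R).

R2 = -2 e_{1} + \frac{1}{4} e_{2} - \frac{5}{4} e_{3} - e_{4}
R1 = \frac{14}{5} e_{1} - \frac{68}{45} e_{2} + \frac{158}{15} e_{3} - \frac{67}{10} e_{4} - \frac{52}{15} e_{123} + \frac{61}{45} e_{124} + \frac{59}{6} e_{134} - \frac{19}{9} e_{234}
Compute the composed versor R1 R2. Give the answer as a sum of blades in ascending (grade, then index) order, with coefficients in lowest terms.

Distribute over the terms of R2 (each basis-blade product reordered to ascending indices, repeated generators contracted through their squares):
R1 (-2 e_{1}) = -\frac{28}{5} - \frac{136}{45} e_{12} + \frac{316}{15} e_{13} - \frac{67}{5} e_{14} + \frac{104}{15} e_{23} - \frac{122}{45} e_{24} - \frac{59}{3} e_{34} - \frac{38}{9} e_{1234}
R1 (\frac{1}{4} e_{2}) = -\frac{17}{45} + \frac{7}{10} e_{12} + \frac{13}{15} e_{13} - \frac{61}{180} e_{14} - \frac{79}{30} e_{23} + \frac{67}{40} e_{24} - \frac{19}{36} e_{34} + \frac{59}{24} e_{1234}
R1 (-\frac{5}{4} e_{3}) = -\frac{79}{6} + \frac{13}{3} e_{12} - \frac{7}{2} e_{13} + \frac{295}{24} e_{14} + \frac{17}{9} e_{23} - \frac{95}{36} e_{24} - \frac{67}{8} e_{34} + \frac{61}{36} e_{1234}
R1 (-e_{4}) = -\frac{67}{10} + \frac{61}{45} e_{12} + \frac{59}{6} e_{13} - \frac{14}{5} e_{14} - \frac{19}{9} e_{23} + \frac{68}{45} e_{24} - \frac{158}{15} e_{34} + \frac{52}{15} e_{1234}
Summing the partial products and collecting blades:
Answer: -\frac{1163}{45} + \frac{101}{30} e_{12} + \frac{424}{15} e_{13} - \frac{1529}{360} e_{14} + \frac{367}{90} e_{23} - \frac{779}{360} e_{24} - \frac{14077}{360} e_{34} + \frac{1223}{360} e_{1234}


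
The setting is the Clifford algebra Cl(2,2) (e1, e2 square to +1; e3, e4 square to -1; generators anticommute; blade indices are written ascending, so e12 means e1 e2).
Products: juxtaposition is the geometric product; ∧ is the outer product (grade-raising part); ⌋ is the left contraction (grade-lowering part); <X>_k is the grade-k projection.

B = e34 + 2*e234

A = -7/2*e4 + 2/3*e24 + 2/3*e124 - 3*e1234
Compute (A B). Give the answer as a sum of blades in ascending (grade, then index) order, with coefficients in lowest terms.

step 1: 6*e1 - 29/6*e3 + 3*e12 - 4/3*e13 + 23/3*e23 + 2/3*e123
Answer: 6*e1 - 29/6*e3 + 3*e12 - 4/3*e13 + 23/3*e23 + 2/3*e123


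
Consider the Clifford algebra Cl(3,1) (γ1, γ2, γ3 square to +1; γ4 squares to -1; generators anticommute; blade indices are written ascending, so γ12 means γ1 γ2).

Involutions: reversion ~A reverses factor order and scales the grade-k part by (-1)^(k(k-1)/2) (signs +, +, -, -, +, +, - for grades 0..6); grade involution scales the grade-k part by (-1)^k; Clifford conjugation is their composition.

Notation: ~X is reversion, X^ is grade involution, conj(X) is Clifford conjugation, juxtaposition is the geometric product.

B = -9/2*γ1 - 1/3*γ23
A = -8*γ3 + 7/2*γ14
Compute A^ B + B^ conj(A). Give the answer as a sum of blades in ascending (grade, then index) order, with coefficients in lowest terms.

first term: 8/3*γ2 + 63/4*γ4 + 36*γ13 - 7/6*γ1234
second term: -8/3*γ2 - 63/4*γ4 + 36*γ13 + 7/6*γ1234
Answer: 72*γ13


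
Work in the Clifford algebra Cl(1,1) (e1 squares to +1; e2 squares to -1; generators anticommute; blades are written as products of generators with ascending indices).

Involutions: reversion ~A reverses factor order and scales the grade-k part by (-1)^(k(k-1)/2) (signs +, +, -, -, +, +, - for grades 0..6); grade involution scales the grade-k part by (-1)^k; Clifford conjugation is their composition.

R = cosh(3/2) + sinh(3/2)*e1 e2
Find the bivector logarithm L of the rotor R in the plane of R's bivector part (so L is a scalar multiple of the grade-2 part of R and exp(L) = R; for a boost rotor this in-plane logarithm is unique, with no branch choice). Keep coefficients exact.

The scalar part of R is cosh(3/2), which determines |rapidity| via cosh; the sign lives in the bivector part, and pairing them (bivector part over sinh of the rapidity = the plane) gives the unique in-plane L = rapidity * plane.
Concretely: cosh(rapidity) = cosh(3/2) gives rapidity = ±3/2, and since rapidity/sinh(rapidity) is even the sign is immaterial: L = (rapidity/sinh(rapidity)) * <R>_2 = (3/(2*sinh(3/2))) * <R>_2.
Answer: 3/2*e1 e2


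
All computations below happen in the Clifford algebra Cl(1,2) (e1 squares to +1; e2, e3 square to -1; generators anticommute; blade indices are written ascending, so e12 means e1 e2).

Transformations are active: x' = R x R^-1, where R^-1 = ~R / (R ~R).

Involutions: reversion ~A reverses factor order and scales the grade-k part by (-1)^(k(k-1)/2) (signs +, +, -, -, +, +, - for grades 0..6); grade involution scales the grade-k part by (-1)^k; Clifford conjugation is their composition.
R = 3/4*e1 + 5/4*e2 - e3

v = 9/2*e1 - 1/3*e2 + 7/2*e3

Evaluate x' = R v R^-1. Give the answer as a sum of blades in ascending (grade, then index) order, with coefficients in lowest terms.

~R = 3/4*e1 + 5/4*e2 - e3, and R ~R = -2, so R^-1 = ~R / (-2).
R v = 175/24 - 47/8*e12 + 57/8*e13 + 97/24*e23
Answer: -319/32*e1 - 281/32*e2 + 91/24*e3


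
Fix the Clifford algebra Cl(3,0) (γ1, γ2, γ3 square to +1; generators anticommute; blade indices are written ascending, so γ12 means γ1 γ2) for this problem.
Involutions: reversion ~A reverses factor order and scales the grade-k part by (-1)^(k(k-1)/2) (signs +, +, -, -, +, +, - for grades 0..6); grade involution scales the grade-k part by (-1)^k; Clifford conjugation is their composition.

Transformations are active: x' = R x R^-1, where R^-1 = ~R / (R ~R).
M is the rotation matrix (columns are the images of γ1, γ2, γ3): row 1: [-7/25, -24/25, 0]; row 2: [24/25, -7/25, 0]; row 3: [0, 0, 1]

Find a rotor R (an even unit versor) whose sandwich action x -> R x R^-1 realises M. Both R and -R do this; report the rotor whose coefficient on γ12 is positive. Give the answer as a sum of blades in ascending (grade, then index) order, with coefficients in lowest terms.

Method: write R = a + b12*γ12 + b13*γ13 + b23*γ23 with a^2 + b12^2 + b13^2 + b23^2 = 1 (so R^-1 = ~R). Expanding the columns R e_j ~R gives tr M = 4a^2 - 1 and, from the antisymmetric part, M21 - M12 = -4a*b12, M13 - M31 = 4a*b13, M32 - M23 = -4a*b23.
Here tr M = 11/25, so a^2 = (1 + tr M)/4 = 9/25 and a = ±3/5. Taking a = 3/5: M21 - M12 = 48/25, M13 - M31 = 0, M32 - M23 = 0, giving b12 = -4/5, b13 = 0, b23 = 0, i.e. R = 3/5 - 4/5*γ12.
Its γ12 coefficient is negative, so report the other preimage -R.
Answer: -3/5 + 4/5*γ12. Recall the cover is two-to-one: with M of trace 11/25, both preimages act alike, and the stated γ12 sign chooses the sheet.


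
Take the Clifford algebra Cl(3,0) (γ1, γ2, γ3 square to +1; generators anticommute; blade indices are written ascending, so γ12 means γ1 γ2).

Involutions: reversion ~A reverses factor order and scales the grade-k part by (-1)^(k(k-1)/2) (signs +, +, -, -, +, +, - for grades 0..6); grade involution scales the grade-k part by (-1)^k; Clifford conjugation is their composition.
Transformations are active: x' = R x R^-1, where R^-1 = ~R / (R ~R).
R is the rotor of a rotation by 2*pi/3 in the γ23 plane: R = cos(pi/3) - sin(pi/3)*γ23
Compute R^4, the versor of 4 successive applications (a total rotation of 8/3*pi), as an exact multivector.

Rotor phase runs at HALF the rotation angle; powers of one rotor simply add phase, so after 4 steps in γ23 the phase is 4*pi/3 = 4*pi/3 and R^4 = cos(4*pi/3) - sin(4*pi/3)*γ23.
cos(4*pi/3) = -1/2 and sin(4*pi/3) = -sqrt(3)/2, so R^4 = -1/2 + sqrt(3)/2*γ23. The net rotation is 2/3*pi (after discarding 1 full turn, each of which contributes a factor -1 to the rotor); the rotor keeps the half-angle phase exactly.
Answer: -1/2 + sqrt(3)/2*γ23


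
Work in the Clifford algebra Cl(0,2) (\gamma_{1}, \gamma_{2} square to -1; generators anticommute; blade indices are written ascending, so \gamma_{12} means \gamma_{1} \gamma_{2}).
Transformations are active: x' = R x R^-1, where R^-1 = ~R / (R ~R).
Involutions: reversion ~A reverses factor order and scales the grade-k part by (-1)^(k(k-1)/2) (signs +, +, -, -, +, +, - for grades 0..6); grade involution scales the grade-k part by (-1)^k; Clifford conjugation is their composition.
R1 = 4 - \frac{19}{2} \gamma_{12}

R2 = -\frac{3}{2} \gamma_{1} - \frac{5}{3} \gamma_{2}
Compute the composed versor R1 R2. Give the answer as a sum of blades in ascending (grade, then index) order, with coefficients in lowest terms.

Distribute over the terms of R1 (each basis-blade product reordered to ascending indices, repeated generators contracted through their squares):
(4) R2 = -6 \gamma_{1} - \frac{20}{3} \gamma_{2}
(-\frac{19}{2} \gamma_{12}) R2 = -\frac{95}{6} \gamma_{1} + \frac{57}{4} \gamma_{2}
Summing the partial products and collecting blades:
Answer: -\frac{131}{6} \gamma_{1} + \frac{91}{12} \gamma_{2}


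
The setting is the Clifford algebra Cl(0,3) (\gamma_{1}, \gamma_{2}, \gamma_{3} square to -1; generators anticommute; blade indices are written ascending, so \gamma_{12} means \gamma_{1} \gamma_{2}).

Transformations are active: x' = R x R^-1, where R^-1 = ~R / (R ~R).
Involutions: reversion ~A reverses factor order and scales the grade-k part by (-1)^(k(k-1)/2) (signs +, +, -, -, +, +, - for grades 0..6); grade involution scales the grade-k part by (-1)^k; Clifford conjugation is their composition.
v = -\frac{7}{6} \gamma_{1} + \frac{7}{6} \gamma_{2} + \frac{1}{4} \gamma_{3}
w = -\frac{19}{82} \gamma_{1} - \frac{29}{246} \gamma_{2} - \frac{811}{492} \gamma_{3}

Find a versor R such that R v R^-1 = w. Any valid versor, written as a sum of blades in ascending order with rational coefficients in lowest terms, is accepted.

The midline construction: v and w both square to -\frac{401}{144}, so reflecting in their sum -\frac{172}{123} \gamma_{1} + \frac{43}{41} \gamma_{2} - \frac{172}{123} \gamma_{3} exchanges them.
Answer: -\frac{172}{123} \gamma_{1} + \frac{43}{41} \gamma_{2} - \frac{172}{123} \gamma_{3}


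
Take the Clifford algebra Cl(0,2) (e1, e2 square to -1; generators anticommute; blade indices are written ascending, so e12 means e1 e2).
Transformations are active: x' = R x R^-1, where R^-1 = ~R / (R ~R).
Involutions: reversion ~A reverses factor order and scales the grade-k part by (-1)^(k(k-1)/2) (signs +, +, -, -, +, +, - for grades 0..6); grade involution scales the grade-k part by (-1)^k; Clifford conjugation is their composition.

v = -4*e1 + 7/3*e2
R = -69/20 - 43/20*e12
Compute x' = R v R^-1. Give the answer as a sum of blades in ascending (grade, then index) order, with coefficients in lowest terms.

~R = -69/20 + 43/20*e12, and R ~R = 661/40, so R^-1 = ~R / (661/40).
R v = 1129/60*e1 + 11/20*e2
Answer: -12747/3305*e1 - 25412/9915*e2


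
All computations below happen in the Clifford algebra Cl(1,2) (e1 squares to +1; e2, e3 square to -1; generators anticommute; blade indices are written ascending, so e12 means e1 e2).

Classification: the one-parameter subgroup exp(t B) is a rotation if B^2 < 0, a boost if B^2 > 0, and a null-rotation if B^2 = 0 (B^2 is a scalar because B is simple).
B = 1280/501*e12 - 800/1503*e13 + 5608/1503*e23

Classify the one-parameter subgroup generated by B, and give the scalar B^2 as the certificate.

B^2 term by term: the squares give (1280/501)^2*(e12)^2 + (-800/1503)^2*(e13)^2 + (5608/1503)^2*(e23)^2 = 1638400/251001*(+1) + 640000/2259009*(+1) + 31449664/2259009*(-1) = -64/9 (each basis 2-blade squares to minus the product of its generators' squares); cross terms between blades sharing an index anticommute and cancel. So B^2 = -64/9.
Answer: rotation, certificate B^2 = -64/9. The class reads off the invariant scalar -64/9 directly.


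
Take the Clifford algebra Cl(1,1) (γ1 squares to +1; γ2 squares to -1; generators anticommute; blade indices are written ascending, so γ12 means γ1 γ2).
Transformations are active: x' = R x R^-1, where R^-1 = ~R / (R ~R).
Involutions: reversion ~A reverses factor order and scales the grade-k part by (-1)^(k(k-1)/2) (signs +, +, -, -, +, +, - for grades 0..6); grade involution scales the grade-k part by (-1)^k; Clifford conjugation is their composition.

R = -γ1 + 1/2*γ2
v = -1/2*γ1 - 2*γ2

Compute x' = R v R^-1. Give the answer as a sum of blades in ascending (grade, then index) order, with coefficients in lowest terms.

~R = -γ1 + 1/2*γ2, and R ~R = 3/4, so R^-1 = ~R / (3/4).
R v = 3/2 + 9/4*γ12
Answer: -7/2*γ1 + 4*γ2


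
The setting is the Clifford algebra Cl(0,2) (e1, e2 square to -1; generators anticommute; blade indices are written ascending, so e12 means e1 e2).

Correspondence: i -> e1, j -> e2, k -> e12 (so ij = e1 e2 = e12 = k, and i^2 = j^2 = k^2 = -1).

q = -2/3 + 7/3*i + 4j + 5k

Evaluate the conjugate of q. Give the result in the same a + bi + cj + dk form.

In blades: q = -2/3 + 7/3*e1 + 4*e2 + 5*e12.
Conjugation here is Clifford conjugation: the scalar is fixed and the grade-1 and grade-2 blades all flip sign, giving -2/3 - 7/3*e1 - 4*e2 - 5*e12; translating back:
Answer: -2/3 - 7/3*i - 4j - 5k


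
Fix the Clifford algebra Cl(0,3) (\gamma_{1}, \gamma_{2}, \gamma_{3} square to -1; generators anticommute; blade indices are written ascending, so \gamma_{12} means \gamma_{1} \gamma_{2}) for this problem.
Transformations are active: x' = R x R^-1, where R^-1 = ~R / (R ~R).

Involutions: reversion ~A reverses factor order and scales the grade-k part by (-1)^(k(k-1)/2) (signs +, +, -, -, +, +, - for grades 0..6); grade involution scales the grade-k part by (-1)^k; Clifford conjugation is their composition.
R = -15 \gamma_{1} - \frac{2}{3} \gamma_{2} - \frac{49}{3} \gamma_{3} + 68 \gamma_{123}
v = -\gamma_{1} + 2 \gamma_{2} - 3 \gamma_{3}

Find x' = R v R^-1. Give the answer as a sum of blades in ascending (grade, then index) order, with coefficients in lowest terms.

~R = -15 \gamma_{1} - \frac{2}{3} \gamma_{2} - \frac{49}{3} \gamma_{3} - 68 \gamma_{123}, and R ~R = -\frac{46046}{9}, so R^-1 = ~R / (-\frac{46046}{9}).
R v = -\frac{188}{3} + \frac{520}{3} \gamma_{12} + \frac{494}{3} \gamma_{13} + \frac{308}{3} \gamma_{23}
Answer: -\frac{3713}{1771} \gamma_{1} + \frac{54354}{23023} \gamma_{2} - \frac{46223}{23023} \gamma_{3}


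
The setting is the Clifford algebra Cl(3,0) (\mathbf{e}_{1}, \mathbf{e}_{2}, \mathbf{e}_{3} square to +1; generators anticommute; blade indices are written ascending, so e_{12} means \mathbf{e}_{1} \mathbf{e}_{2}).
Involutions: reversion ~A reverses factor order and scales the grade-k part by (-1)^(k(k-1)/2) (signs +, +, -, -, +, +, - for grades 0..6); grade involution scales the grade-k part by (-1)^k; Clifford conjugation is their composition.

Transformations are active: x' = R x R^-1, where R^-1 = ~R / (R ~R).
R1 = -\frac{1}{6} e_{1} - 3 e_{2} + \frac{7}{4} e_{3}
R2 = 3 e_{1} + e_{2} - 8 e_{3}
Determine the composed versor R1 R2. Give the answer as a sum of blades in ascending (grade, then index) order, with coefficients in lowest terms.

Distribute over the terms of R1 (each basis-blade product reordered to ascending indices, repeated generators contracted through their squares):
(-\frac{1}{6} e_{1}) R2 = -\frac{1}{2} - \frac{1}{6} e_{12} + \frac{4}{3} e_{13}
(-3 e_{2}) R2 = -3 + 9 e_{12} + 24 e_{23}
(\frac{7}{4} e_{3}) R2 = -14 - \frac{21}{4} e_{13} - \frac{7}{4} e_{23}
Summing the partial products and collecting blades:
Answer: -\frac{35}{2} + \frac{53}{6} e_{12} - \frac{47}{12} e_{13} + \frac{89}{4} e_{23}


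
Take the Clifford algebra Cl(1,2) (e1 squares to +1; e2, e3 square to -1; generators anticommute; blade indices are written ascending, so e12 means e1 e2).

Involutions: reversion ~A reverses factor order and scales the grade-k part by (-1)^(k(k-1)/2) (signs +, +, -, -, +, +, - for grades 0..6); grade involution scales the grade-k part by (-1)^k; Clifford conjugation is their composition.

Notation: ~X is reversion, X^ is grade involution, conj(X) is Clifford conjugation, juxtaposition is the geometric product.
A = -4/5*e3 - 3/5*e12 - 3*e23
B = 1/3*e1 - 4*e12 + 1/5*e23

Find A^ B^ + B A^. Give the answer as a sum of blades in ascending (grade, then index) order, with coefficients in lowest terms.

first term: 3 - 1/25*e2 + 929/75*e13 - 11/5*e123
second term: 3 - 9/25*e2 - 889/75*e13 - 21/5*e123
Answer: 6 - 2/5*e2 + 8/15*e13 - 32/5*e123


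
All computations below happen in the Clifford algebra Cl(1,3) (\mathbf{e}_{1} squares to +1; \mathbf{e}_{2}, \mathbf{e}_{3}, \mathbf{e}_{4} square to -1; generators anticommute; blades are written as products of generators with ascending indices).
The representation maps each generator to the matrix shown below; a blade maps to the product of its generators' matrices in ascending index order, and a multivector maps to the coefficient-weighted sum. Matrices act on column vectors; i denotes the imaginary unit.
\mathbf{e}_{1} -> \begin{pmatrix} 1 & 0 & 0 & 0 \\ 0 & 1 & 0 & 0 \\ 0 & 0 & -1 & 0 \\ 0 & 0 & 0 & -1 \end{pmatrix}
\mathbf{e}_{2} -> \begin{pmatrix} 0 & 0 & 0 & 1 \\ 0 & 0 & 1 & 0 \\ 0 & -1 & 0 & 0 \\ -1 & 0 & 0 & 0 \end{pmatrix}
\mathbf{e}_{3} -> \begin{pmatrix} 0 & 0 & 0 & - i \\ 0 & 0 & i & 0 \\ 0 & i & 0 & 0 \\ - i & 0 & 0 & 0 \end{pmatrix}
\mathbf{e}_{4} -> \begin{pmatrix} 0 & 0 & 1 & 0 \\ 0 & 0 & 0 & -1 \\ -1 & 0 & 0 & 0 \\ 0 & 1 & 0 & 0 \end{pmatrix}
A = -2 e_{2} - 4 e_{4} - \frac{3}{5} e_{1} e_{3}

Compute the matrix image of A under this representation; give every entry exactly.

Bivector images (products of the table entries): rho(e_{1} e_{3}) = rho(\mathbf{e}_{1})rho(\mathbf{e}_{3}) = \begin{pmatrix} 0 & 0 & 0 & - i \\ 0 & 0 & i & 0 \\ 0 & - i & 0 & 0 \\ i & 0 & 0 & 0 \end{pmatrix}.
M = (-2)*rho(e_{2}) + (-4)*rho(e_{4}) + (-\frac{3}{5})*rho(e_{1} e_{3}), summed entrywise:
Answer: \begin{pmatrix} 0 & 0 & -4 & -2 + \frac{3 i}{5} \\ 0 & 0 & -2 - \frac{3 i}{5} & 4 \\ 4 & 2 + \frac{3 i}{5} & 0 & 0 \\ 2 - \frac{3 i}{5} & -4 & 0 & 0 \end{pmatrix}


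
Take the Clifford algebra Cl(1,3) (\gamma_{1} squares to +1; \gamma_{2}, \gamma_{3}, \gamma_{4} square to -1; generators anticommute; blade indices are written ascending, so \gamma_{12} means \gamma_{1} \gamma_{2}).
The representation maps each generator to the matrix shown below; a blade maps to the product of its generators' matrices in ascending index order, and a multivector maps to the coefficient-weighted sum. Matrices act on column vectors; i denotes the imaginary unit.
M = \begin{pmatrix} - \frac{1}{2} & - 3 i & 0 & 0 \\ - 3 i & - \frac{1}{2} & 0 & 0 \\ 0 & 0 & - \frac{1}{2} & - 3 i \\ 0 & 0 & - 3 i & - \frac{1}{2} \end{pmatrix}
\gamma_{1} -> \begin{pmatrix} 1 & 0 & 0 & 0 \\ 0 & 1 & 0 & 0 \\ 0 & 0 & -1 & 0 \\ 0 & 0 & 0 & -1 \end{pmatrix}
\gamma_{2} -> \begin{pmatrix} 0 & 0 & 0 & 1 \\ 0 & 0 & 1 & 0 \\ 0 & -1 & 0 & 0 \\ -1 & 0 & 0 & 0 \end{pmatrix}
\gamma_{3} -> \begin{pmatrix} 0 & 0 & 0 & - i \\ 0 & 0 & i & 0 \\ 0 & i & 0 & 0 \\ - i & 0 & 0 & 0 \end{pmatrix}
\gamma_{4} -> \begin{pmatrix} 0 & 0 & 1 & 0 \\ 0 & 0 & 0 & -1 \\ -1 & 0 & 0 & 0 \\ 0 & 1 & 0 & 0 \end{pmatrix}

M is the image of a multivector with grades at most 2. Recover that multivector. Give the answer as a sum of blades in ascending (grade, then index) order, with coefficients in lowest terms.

Method: the blade images are trace-orthogonal — tr(rho(e_A) rho(e_B)^-1) = 4 if A = B and 0 otherwise — and rho(e_A)^-1 = (e_A)^2 * rho(e_A) with (e_A)^2 = +1 or -1, so the coefficient of e_A in the preimage is (e_A)^2 * tr(M rho(e_A))/4.
Nonzero projections over blades of grade <= 2: 1: (1)^2 = +1, tr(M 1) = -2, coefficient -\frac{1}{2}; \gamma_{34}: (\gamma_{34})^2 = -1, tr(M rho(\gamma_{34})) = -12, coefficient 3. Every other blade of grade <= 2 projects to 0.
Answer: -\frac{1}{2} + 3 \gamma_{34}


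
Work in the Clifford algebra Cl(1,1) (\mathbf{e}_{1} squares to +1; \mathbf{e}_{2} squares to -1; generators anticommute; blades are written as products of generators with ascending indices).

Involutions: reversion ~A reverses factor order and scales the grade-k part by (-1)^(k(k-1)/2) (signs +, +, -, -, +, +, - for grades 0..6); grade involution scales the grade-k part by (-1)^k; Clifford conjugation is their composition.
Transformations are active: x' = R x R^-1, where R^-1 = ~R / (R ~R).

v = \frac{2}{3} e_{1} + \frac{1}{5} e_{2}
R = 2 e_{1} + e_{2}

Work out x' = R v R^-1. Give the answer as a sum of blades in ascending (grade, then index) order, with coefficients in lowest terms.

~R = 2 e_{1} + e_{2}, and R ~R = 3, so R^-1 = ~R / (3).
R v = \frac{17}{15} - \frac{4}{15} e_{1} e_{2}
Answer: \frac{38}{45} e_{1} + \frac{5}{9} e_{2}


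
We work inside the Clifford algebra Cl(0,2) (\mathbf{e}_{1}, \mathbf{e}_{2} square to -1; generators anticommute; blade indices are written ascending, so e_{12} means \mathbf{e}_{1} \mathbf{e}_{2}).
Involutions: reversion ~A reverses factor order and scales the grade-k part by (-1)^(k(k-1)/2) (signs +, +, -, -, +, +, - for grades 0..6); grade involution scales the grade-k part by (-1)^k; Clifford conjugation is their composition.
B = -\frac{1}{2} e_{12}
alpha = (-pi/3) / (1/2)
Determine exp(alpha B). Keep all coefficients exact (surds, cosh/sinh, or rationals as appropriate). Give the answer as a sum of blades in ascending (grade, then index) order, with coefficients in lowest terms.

B^2 = (-\frac{1}{2})^2*(e_{12})^2 = \frac{1}{4}*(-1) = -\frac{1}{4} (a basis 2-blade squares to minus the product of its generators' squares).
B^2 = -\frac{1}{4} — the series telescopes trigonometrically here: l = \frac{1}{2}, alpha*l = - \frac{\pi}{3}, so exp(alpha B) = cos(- \frac{\pi}{3}) + (sin(- \frac{\pi}{3})/(\frac{1}{2}))*B = \frac{1}{2} + (- \sqrt{3})*B.
Answer: \frac{1}{2} + \frac{\sqrt{3}}{2} e_{12}


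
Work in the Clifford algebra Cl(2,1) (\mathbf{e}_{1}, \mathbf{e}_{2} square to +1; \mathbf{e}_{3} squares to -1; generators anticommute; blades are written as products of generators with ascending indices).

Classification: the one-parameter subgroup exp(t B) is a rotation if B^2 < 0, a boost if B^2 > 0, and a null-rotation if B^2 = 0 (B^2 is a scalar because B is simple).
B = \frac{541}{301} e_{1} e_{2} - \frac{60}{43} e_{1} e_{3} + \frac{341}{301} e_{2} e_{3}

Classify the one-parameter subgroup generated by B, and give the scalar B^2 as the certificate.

B^2 term by term: the squares give (\frac{541}{301})^2*(e_{1} e_{2})^2 + (-\frac{60}{43})^2*(e_{1} e_{3})^2 + (\frac{341}{301})^2*(e_{2} e_{3})^2 = \frac{292681}{90601}*(-1) + \frac{3600}{1849}*(+1) + \frac{116281}{90601}*(+1) = 0 (each basis 2-blade squares to minus the product of its generators' squares); cross terms between blades sharing an index anticommute and cancel. So B^2 = 0.
Answer: null-rotation, certificate B^2 = 0. One invariant decides it: the square 0 survives every conjugation, and its sign is exactly the classification.


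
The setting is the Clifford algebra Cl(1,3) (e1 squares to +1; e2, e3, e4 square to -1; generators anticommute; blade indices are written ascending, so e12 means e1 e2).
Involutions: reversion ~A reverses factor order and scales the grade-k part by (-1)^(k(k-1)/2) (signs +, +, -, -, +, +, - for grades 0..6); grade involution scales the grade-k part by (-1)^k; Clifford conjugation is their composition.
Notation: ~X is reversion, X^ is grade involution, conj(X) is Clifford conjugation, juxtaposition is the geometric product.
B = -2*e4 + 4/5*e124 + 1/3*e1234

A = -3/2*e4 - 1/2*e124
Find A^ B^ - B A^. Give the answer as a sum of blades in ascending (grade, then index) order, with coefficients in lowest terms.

first term: -13/5 + 1/6*e3 + 1/5*e12 + 1/2*e123
second term: 13/5 - 1/6*e3 - 1/5*e12 - 1/2*e123
Answer: -26/5 + 1/3*e3 + 2/5*e12 + e123


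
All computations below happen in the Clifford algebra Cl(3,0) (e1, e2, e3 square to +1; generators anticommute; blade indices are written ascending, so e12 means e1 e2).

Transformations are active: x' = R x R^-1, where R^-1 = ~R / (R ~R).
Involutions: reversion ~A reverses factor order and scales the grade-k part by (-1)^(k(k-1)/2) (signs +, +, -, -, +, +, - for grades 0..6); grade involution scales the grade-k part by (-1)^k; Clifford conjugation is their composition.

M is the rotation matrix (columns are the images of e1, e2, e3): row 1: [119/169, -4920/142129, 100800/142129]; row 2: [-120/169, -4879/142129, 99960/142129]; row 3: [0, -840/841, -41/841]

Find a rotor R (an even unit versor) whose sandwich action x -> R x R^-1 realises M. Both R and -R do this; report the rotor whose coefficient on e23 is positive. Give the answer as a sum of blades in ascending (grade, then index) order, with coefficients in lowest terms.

Method: write R = a + b12*e12 + b13*e13 + b23*e23 with a^2 + b12^2 + b13^2 + b23^2 = 1 (so R^-1 = ~R). Expanding the columns R e_j ~R gives tr M = 4a^2 - 1 and, from the antisymmetric part, M21 - M12 = -4a*b12, M13 - M31 = 4a*b13, M32 - M23 = -4a*b23.
Here tr M = 88271/142129, so a^2 = (1 + tr M)/4 = 57600/142129 and a = ±240/377. Taking a = 240/377: M21 - M12 = -96000/142129, M13 - M31 = 100800/142129, M32 - M23 = -241920/142129, giving b12 = 100/377, b13 = 105/377, b23 = 252/377, i.e. R = 240/377 + 100/377*e12 + 105/377*e13 + 252/377*e23.
Its e23 coefficient is already positive.
Answer: 240/377 + 100/377*e12 + 105/377*e13 + 252/377*e23. Key observation: the double cover Spin(3) -> SO(3) sends R and -R to the same matrix (trace 88271/142129 here), so the stated sign of the e23 coefficient is what selects one sheet.


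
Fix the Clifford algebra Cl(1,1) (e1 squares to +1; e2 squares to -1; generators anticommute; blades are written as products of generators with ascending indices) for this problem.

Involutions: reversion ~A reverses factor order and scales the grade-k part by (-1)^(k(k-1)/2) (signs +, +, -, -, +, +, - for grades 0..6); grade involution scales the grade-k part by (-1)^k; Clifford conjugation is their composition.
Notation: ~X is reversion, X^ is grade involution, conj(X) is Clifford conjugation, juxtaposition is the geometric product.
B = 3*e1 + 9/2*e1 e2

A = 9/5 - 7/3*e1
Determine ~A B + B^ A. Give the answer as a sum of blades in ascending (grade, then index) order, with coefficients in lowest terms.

first term: -7 + 27/5*e1 - 21/2*e2 + 81/10*e1 e2
second term: 7 - 27/5*e1 + 21/2*e2 + 81/10*e1 e2
Answer: 81/5*e1 e2


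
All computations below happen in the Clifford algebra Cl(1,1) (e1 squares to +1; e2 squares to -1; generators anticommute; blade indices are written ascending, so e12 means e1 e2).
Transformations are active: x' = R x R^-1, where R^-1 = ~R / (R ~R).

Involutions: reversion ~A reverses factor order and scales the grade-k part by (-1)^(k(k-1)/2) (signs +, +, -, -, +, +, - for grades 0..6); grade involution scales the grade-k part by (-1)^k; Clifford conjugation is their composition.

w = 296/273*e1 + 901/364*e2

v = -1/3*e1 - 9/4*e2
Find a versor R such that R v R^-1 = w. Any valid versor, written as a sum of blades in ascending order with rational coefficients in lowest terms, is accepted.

Construction: equal norms (both -713/144) license R = v + w = 205/273*e1 + 41/182*e2 — nothing changes along that direction, while (v - w)/2 changes sign, so v maps onto w.
Answer: 205/273*e1 + 41/182*e2


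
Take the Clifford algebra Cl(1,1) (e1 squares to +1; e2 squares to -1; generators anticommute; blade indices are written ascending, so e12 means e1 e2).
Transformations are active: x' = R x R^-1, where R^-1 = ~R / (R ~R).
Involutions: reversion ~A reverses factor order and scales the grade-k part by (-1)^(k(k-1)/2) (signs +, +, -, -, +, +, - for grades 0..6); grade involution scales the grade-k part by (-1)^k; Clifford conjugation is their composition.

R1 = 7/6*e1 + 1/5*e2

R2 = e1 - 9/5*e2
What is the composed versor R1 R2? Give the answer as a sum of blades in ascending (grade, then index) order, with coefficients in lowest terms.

Distribute over the terms of R1 (each basis-blade product reordered to ascending indices, repeated generators contracted through their squares):
(7/6*e1) R2 = 7/6 - 21/10*e12
(1/5*e2) R2 = 9/25 - 1/5*e12
Summing the partial products and collecting blades:
Answer: 229/150 - 23/10*e12


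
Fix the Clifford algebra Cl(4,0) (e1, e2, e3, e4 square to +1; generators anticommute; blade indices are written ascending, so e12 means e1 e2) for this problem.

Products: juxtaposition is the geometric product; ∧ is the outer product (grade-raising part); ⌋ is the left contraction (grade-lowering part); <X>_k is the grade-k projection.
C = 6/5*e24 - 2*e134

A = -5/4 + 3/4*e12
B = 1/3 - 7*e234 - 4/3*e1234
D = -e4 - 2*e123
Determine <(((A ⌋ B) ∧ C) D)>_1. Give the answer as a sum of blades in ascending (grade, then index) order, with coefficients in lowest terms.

step 1: -5/12 + e34 + 35/4*e234 + 5/3*e1234
step 2: -1/2*e24 + 5/6*e134
step 3: 1/2*e2 - 5/6*e13 + 5/3*e24 + e134
step 4: 1/2*e2
Answer: 1/2*e2


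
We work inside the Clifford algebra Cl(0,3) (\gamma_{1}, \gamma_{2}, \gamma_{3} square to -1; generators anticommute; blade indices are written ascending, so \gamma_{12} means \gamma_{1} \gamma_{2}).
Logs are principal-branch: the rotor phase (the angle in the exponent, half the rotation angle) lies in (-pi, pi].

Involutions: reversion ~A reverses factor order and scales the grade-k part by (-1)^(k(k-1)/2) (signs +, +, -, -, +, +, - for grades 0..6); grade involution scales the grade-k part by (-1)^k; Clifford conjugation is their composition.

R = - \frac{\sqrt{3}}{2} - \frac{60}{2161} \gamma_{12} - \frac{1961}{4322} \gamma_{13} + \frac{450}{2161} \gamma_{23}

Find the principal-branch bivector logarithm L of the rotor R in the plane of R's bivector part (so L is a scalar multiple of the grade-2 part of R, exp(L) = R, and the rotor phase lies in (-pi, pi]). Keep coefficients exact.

The scalar part of R is - \frac{\sqrt{3}}{2}, and that scalar determines the rotor phase on the principal branch; recovering the unit plane as bivector-part over sine of the phase gives L = phase * plane.
Concretely: cos(phase) = - \frac{\sqrt{3}}{2} gives phase = ±\frac{5 \pi}{6}, and since phase/sin(phase) is even the sign is immaterial: L = (phase/sin(phase)) * <R>_2 = (\frac{5 \pi}{3}) * <R>_2.
Answer: - \frac{100 \pi}{2161} \gamma_{12} - \frac{9805 \pi}{12966} \gamma_{13} + \frac{750 \pi}{2161} \gamma_{23}


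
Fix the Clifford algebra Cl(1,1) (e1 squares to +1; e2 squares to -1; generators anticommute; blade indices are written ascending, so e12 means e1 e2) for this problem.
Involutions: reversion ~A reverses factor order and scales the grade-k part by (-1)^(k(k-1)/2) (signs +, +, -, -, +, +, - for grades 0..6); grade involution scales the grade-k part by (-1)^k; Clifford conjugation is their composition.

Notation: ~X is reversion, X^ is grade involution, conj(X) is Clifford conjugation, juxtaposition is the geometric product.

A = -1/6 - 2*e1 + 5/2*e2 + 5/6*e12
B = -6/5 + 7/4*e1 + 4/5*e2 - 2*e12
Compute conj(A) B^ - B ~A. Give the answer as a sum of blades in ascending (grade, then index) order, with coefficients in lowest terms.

first term: -109/30 + 89/40*e1 - 93/40*e2 - 557/120*e12
second term: -109/30 + 773/120*e1 - 1031/120*e2 + 877/120*e12
Answer: -253/60*e1 + 94/15*e2 - 239/20*e12


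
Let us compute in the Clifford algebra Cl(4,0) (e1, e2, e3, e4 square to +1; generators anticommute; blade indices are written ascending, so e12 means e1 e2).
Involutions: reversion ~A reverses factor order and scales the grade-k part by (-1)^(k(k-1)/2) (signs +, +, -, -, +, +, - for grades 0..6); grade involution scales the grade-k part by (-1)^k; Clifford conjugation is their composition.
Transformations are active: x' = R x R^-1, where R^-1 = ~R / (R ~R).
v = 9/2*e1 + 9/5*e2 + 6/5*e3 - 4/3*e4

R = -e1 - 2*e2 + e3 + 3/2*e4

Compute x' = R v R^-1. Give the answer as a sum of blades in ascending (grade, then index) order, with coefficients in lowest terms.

~R = -e1 - 2*e2 + e3 + 3/2*e4, and R ~R = 33/4, so R^-1 = ~R / (33/4).
R v = -89/10 + 36/5*e12 - 57/10*e13 - 65/12*e14 - 21/5*e23 - 1/30*e24 - 47/15*e34
Answer: -773/330*e1 + 83/33*e2 - 554/165*e3 - 314/165*e4


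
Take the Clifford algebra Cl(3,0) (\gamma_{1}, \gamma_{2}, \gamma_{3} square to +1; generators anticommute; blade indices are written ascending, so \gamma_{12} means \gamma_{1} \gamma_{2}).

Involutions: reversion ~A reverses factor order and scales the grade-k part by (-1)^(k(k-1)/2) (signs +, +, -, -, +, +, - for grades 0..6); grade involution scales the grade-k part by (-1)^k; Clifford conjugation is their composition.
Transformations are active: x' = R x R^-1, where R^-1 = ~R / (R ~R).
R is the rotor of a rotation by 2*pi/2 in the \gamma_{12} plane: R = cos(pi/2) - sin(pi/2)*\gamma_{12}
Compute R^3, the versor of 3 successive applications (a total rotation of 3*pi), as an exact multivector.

Rotor phase runs at HALF the rotation angle; powers of one rotor simply add phase, so after 3 steps in \gamma_{12} the phase is 3*pi/2 = \frac{3 \pi}{2} and R^3 = cos(\frac{3 \pi}{2}) - sin(\frac{3 \pi}{2})*\gamma_{12}.
cos(\frac{3 \pi}{2}) = 0 and sin(\frac{3 \pi}{2}) = -1, so R^3 = \gamma_{12}. The net rotation is 1*pi (after discarding 1 full turn, each of which contributes a factor -1 to the rotor); the rotor keeps the half-angle phase exactly.
Answer: \gamma_{12}


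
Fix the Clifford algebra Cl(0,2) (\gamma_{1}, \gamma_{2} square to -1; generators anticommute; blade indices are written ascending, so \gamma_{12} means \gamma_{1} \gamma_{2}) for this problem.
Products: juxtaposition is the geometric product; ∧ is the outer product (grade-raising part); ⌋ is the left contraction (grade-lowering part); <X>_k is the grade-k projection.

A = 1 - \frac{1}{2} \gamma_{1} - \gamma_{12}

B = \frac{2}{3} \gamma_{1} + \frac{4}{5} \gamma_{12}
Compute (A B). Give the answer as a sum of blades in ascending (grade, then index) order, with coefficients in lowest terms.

step 1: \frac{17}{15} + \frac{2}{3} \gamma_{1} - \frac{4}{15} \gamma_{2} + \frac{4}{5} \gamma_{12}
Answer: \frac{17}{15} + \frac{2}{3} \gamma_{1} - \frac{4}{15} \gamma_{2} + \frac{4}{5} \gamma_{12}


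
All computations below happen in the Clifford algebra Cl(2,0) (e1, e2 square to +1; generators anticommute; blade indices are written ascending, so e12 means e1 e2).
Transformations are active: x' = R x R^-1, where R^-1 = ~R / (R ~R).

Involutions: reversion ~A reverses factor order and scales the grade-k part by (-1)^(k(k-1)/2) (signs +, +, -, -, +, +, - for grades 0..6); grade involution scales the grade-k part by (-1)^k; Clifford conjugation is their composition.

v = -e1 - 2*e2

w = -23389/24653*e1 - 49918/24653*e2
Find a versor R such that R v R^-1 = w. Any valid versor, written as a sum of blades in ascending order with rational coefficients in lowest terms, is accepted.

Take R = v + w = -48042/24653*e1 - 99224/24653*e2. Because q(v) = q(w) = 5, conjugation by R sends v exactly to w.
Answer: -48042/24653*e1 - 99224/24653*e2


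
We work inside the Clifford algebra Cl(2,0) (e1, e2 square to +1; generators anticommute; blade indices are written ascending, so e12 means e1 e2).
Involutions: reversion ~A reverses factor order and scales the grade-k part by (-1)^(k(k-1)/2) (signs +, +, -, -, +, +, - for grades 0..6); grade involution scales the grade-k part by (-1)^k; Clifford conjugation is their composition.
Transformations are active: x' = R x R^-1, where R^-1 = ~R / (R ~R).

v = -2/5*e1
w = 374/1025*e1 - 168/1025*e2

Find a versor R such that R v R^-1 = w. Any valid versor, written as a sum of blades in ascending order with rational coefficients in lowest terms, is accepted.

Construction: equal norms (both 4/25) license R = v + w = -36/1025*e1 - 168/1025*e2 — nothing changes along that direction, while (v - w)/2 changes sign, so v maps onto w.
Answer: -36/1025*e1 - 168/1025*e2


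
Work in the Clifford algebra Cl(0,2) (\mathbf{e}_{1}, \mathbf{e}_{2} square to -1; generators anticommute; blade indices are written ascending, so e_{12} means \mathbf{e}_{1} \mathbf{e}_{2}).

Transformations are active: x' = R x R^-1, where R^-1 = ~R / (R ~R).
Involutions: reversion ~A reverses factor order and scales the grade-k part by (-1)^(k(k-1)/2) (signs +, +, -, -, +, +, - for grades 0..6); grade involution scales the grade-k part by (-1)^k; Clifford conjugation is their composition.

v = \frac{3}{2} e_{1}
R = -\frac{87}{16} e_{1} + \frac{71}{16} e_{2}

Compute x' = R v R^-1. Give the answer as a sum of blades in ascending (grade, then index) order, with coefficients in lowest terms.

~R = -\frac{87}{16} e_{1} + \frac{71}{16} e_{2}, and R ~R = -\frac{6305}{128}, so R^-1 = ~R / (-\frac{6305}{128}).
R v = \frac{261}{32} - \frac{213}{32} e_{12}
Answer: \frac{1896}{6305} e_{1} - \frac{18531}{12610} e_{2}


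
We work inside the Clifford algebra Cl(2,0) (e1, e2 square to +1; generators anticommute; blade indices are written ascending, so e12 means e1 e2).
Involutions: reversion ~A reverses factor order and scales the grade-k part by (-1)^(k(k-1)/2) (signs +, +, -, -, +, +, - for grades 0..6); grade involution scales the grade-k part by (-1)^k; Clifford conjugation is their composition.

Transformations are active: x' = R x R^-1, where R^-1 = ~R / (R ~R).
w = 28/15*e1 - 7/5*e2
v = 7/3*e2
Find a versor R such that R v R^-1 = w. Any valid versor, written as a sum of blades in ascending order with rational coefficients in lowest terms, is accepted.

Reasoning: v^2 = w^2 = 49/9 since conjugation preserves the quadratic form; R = v + w = 28/15*e1 + 14/15*e2 is then valid when invertible, keeping its own part and reversing (v - w)/2.
Answer: 28/15*e1 + 14/15*e2


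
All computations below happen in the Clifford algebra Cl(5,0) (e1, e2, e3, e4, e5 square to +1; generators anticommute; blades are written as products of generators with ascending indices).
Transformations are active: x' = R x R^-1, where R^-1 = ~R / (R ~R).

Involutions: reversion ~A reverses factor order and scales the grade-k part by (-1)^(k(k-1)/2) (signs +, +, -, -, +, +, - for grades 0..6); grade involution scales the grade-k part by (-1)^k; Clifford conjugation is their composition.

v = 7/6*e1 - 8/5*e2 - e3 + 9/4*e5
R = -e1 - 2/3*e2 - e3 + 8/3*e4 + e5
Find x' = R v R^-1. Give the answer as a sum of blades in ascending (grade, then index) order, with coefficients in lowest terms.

~R = -e1 - 2/3*e2 - e3 + 8/3*e4 + e5, and R ~R = 95/9, so R^-1 = ~R / (95/9).
R v = 63/20 + 107/45*e1 e2 + 13/6*e1 e3 - 28/9*e1 e4 - 41/12*e1 e5 - 14/15*e2 e3 + 64/15*e2 e4 + 1/10*e2 e5 + 8/3*e3 e4 - 5/4*e3 e5 + 6*e4 e5
Answer: -2513/1425*e1 + 571/475*e2 + 383/950*e3 + 756/475*e4 - 3141/1900*e5
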